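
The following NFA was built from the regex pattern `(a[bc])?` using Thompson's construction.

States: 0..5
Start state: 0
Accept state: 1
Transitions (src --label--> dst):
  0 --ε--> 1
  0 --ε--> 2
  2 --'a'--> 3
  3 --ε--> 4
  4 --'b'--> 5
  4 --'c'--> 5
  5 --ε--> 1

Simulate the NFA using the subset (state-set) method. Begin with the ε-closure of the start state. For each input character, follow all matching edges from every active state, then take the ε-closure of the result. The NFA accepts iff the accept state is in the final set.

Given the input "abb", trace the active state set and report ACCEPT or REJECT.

S₀ = ε-closure({0}) = {0,1,2}
'a' @ 1: {3,4}
'b' @ 2: {1,5}  (accept∈set)
'b' @ 3: {}  — state set empty
end set {} — state 1 not in

Answer: REJECT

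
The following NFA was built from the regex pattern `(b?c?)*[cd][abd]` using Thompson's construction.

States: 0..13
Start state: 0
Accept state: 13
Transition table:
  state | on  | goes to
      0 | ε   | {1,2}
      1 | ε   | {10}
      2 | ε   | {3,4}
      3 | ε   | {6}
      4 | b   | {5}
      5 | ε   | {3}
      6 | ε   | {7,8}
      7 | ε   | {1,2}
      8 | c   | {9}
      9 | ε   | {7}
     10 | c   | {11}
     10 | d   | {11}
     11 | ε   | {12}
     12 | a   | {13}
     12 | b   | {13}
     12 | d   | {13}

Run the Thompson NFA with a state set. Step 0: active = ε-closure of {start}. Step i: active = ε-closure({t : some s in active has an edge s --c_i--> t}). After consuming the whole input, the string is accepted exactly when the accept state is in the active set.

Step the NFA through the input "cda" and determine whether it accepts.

initial (ε-close {0}): {0,1,2,3,4,6,7,8,10}
'c' @ 1: {1,2,3,4,6,7,8,9,10,11,12}
'd' @ 2: {11,12,13}  [accepting]
'a' @ 3: {13}  [accepting]
after full input: {13}  (accept=13 in)

Answer: ACCEPT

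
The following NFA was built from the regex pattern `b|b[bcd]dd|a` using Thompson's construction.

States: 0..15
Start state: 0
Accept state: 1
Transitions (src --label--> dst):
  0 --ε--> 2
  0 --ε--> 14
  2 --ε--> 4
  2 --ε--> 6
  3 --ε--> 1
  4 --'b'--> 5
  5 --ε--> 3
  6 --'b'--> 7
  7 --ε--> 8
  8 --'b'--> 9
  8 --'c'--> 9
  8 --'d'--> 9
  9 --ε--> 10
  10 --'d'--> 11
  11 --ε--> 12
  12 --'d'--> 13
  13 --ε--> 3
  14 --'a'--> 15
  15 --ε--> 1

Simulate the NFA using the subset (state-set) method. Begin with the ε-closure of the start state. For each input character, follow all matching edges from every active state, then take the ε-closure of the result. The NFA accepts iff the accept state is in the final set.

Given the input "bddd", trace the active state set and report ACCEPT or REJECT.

initial (ε-close {0}): {0,2,4,6,14}
'b' @ 1: {1,3,5,7,8}  ✓accept
'd' @ 2: {9,10}
'd' @ 3: {11,12}
'd' @ 4: {1,3,13}  ✓accept
end set {1,3,13} — state 1 in

Answer: ACCEPT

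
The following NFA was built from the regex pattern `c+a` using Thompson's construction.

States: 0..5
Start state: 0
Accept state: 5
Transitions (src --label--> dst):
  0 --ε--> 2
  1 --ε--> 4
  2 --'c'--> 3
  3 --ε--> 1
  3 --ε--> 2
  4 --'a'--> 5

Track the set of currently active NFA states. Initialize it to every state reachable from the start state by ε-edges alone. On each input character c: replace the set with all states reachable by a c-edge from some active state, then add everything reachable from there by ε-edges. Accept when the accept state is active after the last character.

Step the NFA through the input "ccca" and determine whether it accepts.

Answer: ACCEPT

Derivation:
S₀ = ε-closure({0}) = {0,2}
'c' @ 1: {1,2,3,4}
'c' @ 2: {1,2,3,4}
'c' @ 3: {1,2,3,4}
'a' @ 4: {5}  (accept∈set)
end set {5} — state 5 in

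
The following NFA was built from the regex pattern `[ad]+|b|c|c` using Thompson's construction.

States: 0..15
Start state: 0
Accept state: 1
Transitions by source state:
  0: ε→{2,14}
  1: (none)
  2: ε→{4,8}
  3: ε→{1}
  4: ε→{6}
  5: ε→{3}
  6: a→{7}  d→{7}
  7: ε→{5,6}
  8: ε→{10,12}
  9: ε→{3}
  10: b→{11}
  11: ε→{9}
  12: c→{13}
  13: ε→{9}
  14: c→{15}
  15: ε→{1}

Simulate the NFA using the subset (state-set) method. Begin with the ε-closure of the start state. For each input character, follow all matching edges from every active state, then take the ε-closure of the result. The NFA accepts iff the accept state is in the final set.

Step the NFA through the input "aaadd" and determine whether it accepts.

S₀ = ε-closure({0}) = {0,2,4,6,8,10,12,14}
'a' @ 1: {1,3,5,6,7}  [accepting]
'a' @ 2: {1,3,5,6,7}  [accepting]
'a' @ 3: {1,3,5,6,7}  [accepting]
'd' @ 4: {1,3,5,6,7}  [accepting]
'd' @ 5: {1,3,5,6,7}  [accepting]
final: {1,3,5,6,7}; accept 1 in set

Answer: ACCEPT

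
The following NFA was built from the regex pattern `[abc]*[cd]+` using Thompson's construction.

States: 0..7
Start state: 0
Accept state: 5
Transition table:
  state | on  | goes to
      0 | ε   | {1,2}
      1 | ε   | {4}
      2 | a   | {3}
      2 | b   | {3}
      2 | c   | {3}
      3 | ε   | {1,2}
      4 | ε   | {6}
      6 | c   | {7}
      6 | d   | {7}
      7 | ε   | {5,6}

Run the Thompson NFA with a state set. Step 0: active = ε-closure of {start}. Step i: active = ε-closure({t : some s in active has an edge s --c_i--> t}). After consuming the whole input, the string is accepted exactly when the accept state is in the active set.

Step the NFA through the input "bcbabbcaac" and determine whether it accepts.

initial (ε-close {0}): {0,1,2,4,6}
'b' @ 1: {1,2,3,4,6}
'c' @ 2: {1,2,3,4,5,6,7}  ✓accept
'b' @ 3: {1,2,3,4,6}
'a' @ 4: {1,2,3,4,6}
'b' @ 5: {1,2,3,4,6}
'b' @ 6: {1,2,3,4,6}
'c' @ 7: {1,2,3,4,5,6,7}  ✓accept
'a' @ 8: {1,2,3,4,6}
'a' @ 9: {1,2,3,4,6}
'c' @ 10: {1,2,3,4,5,6,7}  ✓accept
end set {1,2,3,4,5,6,7} — state 5 in

Answer: ACCEPT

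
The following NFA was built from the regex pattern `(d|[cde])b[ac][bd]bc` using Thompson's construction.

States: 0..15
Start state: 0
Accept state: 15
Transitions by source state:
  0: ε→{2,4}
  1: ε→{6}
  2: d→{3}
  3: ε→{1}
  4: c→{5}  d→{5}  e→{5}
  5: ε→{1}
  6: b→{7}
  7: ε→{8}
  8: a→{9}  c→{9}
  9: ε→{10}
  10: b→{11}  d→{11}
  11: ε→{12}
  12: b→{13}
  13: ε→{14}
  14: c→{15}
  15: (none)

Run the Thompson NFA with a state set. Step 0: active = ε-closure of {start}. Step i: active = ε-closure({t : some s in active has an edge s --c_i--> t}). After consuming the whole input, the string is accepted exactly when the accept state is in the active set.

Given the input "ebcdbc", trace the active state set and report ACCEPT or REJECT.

Answer: ACCEPT

Trace:
initial (ε-close {0}): {0,2,4}
'e' @ 1: {1,5,6}
'b' @ 2: {7,8}
'c' @ 3: {9,10}
'd' @ 4: {11,12}
'b' @ 5: {13,14}
'c' @ 6: {15}  ✓accept
after full input: {15}  (accept=15 in)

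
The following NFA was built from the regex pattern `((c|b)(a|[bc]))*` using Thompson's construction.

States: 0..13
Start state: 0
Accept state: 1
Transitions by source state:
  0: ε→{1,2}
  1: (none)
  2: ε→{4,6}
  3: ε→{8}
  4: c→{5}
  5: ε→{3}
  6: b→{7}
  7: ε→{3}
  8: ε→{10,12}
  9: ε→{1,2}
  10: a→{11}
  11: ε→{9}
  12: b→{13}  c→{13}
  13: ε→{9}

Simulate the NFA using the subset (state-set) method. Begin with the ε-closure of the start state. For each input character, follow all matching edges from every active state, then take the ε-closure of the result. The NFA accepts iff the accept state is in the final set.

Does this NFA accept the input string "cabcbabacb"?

Answer: ACCEPT

Derivation:
initial (ε-close {0}): {0,1,2,4,6}
'c' @ 1: {3,5,8,10,12}
'a' @ 2: {1,2,4,6,9,11}  [accepting]
'b' @ 3: {3,7,8,10,12}
'c' @ 4: {1,2,4,6,9,13}  [accepting]
'b' @ 5: {3,7,8,10,12}
'a' @ 6: {1,2,4,6,9,11}  [accepting]
'b' @ 7: {3,7,8,10,12}
'a' @ 8: {1,2,4,6,9,11}  [accepting]
'c' @ 9: {3,5,8,10,12}
'b' @ 10: {1,2,4,6,9,13}  [accepting]
after full input: {1,2,4,6,9,13}  (accept=1 in)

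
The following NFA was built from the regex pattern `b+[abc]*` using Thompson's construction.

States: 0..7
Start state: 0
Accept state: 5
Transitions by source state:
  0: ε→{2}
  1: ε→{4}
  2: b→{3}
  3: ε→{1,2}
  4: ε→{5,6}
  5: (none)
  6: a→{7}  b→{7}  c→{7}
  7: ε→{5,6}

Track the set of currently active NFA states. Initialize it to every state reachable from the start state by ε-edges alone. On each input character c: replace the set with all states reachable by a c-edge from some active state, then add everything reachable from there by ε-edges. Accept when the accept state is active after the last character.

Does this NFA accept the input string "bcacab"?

Answer: ACCEPT

Derivation:
S₀ = ε-closure({0}) = {0,2}
'b' @ 1: {1,2,3,4,5,6}  ✓accept
'c' @ 2: {5,6,7}  ✓accept
'a' @ 3: {5,6,7}  ✓accept
'c' @ 4: {5,6,7}  ✓accept
'a' @ 5: {5,6,7}  ✓accept
'b' @ 6: {5,6,7}  ✓accept
final: {5,6,7}; accept 5 in set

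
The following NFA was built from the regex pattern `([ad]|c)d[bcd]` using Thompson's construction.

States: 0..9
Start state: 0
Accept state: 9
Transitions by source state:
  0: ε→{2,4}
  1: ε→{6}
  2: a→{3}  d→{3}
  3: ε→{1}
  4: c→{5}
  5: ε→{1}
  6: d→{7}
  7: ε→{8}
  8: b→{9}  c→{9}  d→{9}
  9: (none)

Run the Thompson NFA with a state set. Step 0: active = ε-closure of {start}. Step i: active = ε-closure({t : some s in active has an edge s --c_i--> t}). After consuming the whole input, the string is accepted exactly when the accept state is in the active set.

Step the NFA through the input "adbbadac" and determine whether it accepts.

Answer: REJECT

Trace:
start: ε-closure({0}) = {0,2,4}
'a' @ 1: {1,3,6}
'd' @ 2: {7,8}
'b' @ 3: {9}  [accepting]
'b' @ 4: {}  — no active states
rest 'adac' ignored (set empty)
end set {} — state 9 not in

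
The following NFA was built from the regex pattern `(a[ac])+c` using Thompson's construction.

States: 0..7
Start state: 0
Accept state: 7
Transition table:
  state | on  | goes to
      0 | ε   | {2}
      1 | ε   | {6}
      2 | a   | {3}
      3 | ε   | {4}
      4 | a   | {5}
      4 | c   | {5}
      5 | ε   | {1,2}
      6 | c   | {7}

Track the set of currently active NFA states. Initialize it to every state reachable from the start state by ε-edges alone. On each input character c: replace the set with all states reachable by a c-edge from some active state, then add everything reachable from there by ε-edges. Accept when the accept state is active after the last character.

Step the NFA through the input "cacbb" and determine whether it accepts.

Answer: REJECT

Derivation:
initial (ε-close {0}): {0,2}
'c' @ 1: {}  — state set empty
rest 'acbb' ignored (set empty)
after full input: {}  (accept=7 not in)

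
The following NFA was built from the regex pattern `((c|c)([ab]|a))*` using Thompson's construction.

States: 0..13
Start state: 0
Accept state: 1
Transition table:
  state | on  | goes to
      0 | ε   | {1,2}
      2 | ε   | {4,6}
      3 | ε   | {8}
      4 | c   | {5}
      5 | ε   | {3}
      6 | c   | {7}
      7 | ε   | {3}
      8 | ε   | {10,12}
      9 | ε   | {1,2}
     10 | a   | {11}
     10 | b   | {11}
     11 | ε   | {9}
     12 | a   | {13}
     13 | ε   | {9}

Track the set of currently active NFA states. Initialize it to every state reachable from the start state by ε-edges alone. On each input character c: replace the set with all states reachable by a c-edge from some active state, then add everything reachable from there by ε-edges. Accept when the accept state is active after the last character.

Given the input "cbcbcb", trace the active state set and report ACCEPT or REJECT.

Answer: ACCEPT

Trace:
start: ε-closure({0}) = {0,1,2,4,6}
'c' @ 1: {3,5,7,8,10,12}
'b' @ 2: {1,2,4,6,9,11}  (accept∈set)
'c' @ 3: {3,5,7,8,10,12}
'b' @ 4: {1,2,4,6,9,11}  (accept∈set)
'c' @ 5: {3,5,7,8,10,12}
'b' @ 6: {1,2,4,6,9,11}  (accept∈set)
after full input: {1,2,4,6,9,11}  (accept=1 in)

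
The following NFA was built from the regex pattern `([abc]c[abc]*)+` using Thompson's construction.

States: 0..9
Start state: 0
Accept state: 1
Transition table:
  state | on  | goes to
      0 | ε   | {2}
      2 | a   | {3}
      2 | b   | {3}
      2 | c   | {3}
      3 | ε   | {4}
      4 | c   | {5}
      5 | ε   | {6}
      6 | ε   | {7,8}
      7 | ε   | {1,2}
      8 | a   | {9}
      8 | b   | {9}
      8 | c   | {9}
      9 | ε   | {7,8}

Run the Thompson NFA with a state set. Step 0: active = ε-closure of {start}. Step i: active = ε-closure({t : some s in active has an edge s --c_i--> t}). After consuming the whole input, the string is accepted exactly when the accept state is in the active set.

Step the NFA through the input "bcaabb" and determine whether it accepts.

start: ε-closure({0}) = {0,2}
'b' @ 1: {3,4}
'c' @ 2: {1,2,5,6,7,8}  [accepting]
'a' @ 3: {1,2,3,4,7,8,9}  [accepting]
'a' @ 4: {1,2,3,4,7,8,9}  [accepting]
'b' @ 5: {1,2,3,4,7,8,9}  [accepting]
'b' @ 6: {1,2,3,4,7,8,9}  [accepting]
end set {1,2,3,4,7,8,9} — state 1 in

Answer: ACCEPT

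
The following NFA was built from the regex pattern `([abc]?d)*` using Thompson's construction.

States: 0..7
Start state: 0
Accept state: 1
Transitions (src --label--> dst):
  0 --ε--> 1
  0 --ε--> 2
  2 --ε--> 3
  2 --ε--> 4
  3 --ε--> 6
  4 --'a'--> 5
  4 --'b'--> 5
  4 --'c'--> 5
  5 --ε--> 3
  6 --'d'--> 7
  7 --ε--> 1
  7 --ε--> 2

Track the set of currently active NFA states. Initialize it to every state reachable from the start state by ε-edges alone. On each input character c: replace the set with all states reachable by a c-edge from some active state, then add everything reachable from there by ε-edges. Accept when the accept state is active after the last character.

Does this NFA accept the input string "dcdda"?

initial (ε-close {0}): {0,1,2,3,4,6}
'd' @ 1: {1,2,3,4,6,7}  [accepting]
'c' @ 2: {3,5,6}
'd' @ 3: {1,2,3,4,6,7}  [accepting]
'd' @ 4: {1,2,3,4,6,7}  [accepting]
'a' @ 5: {3,5,6}
end set {3,5,6} — state 1 not in

Answer: REJECT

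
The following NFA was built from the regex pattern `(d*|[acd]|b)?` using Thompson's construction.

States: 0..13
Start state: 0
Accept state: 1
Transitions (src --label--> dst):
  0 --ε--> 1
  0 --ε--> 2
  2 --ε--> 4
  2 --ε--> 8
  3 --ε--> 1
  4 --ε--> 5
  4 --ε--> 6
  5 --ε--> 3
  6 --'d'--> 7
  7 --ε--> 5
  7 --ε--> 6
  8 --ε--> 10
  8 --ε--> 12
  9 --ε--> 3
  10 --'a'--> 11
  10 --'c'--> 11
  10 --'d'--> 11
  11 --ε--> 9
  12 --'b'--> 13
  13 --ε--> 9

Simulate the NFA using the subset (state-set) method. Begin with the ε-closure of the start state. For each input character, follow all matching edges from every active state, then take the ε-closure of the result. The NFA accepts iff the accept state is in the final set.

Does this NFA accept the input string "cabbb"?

Answer: REJECT

Trace:
initial (ε-close {0}): {0,1,2,3,4,5,6,8,10,12}
'c' @ 1: {1,3,9,11}  (accept∈set)
'a' @ 2: {}  — no active states
rest 'bbb' ignored (set empty)
after full input: {}  (accept=1 not in)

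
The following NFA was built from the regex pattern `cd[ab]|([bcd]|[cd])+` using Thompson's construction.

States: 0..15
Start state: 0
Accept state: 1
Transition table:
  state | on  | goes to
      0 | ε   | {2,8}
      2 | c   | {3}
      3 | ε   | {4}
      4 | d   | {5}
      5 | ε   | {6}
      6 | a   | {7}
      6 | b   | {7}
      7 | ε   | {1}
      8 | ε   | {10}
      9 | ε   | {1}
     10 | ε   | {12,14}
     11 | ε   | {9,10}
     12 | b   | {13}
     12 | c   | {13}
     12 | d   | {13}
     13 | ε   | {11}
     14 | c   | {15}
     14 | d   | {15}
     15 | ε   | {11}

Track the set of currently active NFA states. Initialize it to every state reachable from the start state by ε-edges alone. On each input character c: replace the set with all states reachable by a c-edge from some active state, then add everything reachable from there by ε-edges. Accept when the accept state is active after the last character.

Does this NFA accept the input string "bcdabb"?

start: ε-closure({0}) = {0,2,8,10,12,14}
'b' @ 1: {1,9,10,11,12,13,14}  [accepting]
'c' @ 2: {1,9,10,11,12,13,14,15}  [accepting]
'd' @ 3: {1,9,10,11,12,13,14,15}  [accepting]
'a' @ 4: {}  — dead — no transitions
rest 'bb' ignored (set empty)
after full input: {}  (accept=1 not in)

Answer: REJECT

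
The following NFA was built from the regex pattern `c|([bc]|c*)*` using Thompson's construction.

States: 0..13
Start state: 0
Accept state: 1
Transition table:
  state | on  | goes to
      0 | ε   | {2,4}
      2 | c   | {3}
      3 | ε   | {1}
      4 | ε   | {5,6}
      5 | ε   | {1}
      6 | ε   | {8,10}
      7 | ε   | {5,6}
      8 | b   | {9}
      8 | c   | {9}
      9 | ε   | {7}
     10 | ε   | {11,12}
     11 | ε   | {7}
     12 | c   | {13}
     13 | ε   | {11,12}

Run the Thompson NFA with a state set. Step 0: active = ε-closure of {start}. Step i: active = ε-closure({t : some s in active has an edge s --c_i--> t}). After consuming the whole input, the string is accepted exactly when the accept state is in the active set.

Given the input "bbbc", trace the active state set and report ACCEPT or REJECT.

Answer: ACCEPT

Trace:
start: ε-closure({0}) = {0,1,2,4,5,6,7,8,10,11,12}
'b' @ 1: {1,5,6,7,8,9,10,11,12}  (accept∈set)
'b' @ 2: {1,5,6,7,8,9,10,11,12}  (accept∈set)
'b' @ 3: {1,5,6,7,8,9,10,11,12}  (accept∈set)
'c' @ 4: {1,5,6,7,8,9,10,11,12,13}  (accept∈set)
final: {1,5,6,7,8,9,10,11,12,13}; accept 1 in set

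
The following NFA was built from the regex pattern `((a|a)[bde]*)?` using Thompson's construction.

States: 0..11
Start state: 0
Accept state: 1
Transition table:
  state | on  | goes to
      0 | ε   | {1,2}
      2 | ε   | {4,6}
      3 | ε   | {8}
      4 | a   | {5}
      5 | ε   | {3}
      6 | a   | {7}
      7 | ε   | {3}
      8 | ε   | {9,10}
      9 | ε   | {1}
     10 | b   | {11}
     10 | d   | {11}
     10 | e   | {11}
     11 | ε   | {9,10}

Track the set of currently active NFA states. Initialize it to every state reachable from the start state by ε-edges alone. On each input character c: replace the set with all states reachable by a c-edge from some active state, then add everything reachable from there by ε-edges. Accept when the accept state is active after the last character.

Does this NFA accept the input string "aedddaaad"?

S₀ = ε-closure({0}) = {0,1,2,4,6}
'a' @ 1: {1,3,5,7,8,9,10}  (accept∈set)
'e' @ 2: {1,9,10,11}  (accept∈set)
'd' @ 3: {1,9,10,11}  (accept∈set)
'd' @ 4: {1,9,10,11}  (accept∈set)
'd' @ 5: {1,9,10,11}  (accept∈set)
'a' @ 6: {}  — no active states
rest 'aad' ignored (set empty)
after full input: {}  (accept=1 not in)

Answer: REJECT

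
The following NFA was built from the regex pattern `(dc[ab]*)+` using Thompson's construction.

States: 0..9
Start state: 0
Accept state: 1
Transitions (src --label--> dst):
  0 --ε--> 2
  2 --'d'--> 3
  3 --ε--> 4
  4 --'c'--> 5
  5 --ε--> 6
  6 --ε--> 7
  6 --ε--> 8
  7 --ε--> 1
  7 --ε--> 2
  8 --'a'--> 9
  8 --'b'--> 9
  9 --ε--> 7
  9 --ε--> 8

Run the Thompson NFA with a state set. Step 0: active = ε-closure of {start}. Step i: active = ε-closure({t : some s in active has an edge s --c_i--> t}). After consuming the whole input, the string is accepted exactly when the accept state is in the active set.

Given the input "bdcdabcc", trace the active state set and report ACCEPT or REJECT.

start: ε-closure({0}) = {0,2}
'b' @ 1: {}  — dead — no transitions
rest 'dcdabcc' ignored (set empty)
final: {}; accept 1 not in set

Answer: REJECT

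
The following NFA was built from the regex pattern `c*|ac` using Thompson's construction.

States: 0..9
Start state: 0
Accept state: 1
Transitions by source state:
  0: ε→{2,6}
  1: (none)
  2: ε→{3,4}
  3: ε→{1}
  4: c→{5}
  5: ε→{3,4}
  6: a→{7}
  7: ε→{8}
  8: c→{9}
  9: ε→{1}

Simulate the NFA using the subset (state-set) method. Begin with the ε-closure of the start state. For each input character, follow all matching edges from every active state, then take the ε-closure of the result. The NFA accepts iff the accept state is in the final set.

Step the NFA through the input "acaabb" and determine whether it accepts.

Answer: REJECT

Steps:
S₀ = ε-closure({0}) = {0,1,2,3,4,6}
'a' @ 1: {7,8}
'c' @ 2: {1,9}  (accept∈set)
'a' @ 3: {}  — state set empty
rest 'abb' ignored (set empty)
final: {}; accept 1 not in set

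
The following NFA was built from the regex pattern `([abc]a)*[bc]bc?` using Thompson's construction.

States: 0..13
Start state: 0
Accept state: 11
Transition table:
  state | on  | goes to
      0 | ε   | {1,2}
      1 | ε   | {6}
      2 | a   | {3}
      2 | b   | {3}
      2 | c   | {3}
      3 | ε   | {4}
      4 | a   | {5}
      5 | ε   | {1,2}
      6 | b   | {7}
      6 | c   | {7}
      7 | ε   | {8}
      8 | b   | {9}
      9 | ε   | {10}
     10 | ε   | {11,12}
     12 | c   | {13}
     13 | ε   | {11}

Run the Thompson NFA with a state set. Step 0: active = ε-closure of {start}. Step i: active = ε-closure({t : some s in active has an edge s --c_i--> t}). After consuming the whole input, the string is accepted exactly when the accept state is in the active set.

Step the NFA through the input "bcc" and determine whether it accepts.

Answer: REJECT

Trace:
S₀ = ε-closure({0}) = {0,1,2,6}
'b' @ 1: {3,4,7,8}
'c' @ 2: {}  — dead — no transitions
rest 'c' ignored (set empty)
final: {}; accept 11 not in set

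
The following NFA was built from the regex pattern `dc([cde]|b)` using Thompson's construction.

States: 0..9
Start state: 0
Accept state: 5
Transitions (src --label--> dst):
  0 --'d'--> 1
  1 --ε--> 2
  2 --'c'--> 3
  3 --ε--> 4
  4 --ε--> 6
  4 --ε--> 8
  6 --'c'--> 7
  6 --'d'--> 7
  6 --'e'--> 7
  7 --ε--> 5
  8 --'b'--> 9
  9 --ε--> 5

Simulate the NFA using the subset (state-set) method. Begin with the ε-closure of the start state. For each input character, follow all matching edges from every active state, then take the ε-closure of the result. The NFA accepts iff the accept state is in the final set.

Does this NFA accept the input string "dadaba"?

S₀ = ε-closure({0}) = {0}
'd' @ 1: {1,2}
'a' @ 2: {}  — dead — no transitions
rest 'daba' ignored (set empty)
final: {}; accept 5 not in set

Answer: REJECT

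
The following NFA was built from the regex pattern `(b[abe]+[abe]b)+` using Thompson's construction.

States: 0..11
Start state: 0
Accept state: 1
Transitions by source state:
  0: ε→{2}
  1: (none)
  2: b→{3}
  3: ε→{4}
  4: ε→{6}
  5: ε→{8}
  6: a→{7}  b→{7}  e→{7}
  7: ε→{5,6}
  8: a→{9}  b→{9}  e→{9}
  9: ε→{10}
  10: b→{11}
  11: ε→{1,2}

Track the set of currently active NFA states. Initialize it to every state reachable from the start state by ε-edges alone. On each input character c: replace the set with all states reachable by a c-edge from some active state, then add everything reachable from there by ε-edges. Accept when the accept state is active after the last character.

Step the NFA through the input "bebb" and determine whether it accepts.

Answer: ACCEPT

Derivation:
S₀ = ε-closure({0}) = {0,2}
'b' @ 1: {3,4,6}
'e' @ 2: {5,6,7,8}
'b' @ 3: {5,6,7,8,9,10}
'b' @ 4: {1,2,5,6,7,8,9,10,11}  [accepting]
end set {1,2,5,6,7,8,9,10,11} — state 1 in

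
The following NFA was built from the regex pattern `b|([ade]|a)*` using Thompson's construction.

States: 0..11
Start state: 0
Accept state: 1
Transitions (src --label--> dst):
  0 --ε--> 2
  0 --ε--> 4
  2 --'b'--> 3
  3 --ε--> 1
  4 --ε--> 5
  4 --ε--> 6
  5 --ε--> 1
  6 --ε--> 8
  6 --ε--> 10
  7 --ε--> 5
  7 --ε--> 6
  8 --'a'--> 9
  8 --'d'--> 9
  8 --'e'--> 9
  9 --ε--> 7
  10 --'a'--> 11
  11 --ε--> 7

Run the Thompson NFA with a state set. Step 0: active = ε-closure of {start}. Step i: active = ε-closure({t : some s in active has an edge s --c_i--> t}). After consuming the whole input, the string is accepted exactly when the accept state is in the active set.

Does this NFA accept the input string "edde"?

Answer: ACCEPT

Steps:
start: ε-closure({0}) = {0,1,2,4,5,6,8,10}
'e' @ 1: {1,5,6,7,8,9,10}  (accept∈set)
'd' @ 2: {1,5,6,7,8,9,10}  (accept∈set)
'd' @ 3: {1,5,6,7,8,9,10}  (accept∈set)
'e' @ 4: {1,5,6,7,8,9,10}  (accept∈set)
after full input: {1,5,6,7,8,9,10}  (accept=1 in)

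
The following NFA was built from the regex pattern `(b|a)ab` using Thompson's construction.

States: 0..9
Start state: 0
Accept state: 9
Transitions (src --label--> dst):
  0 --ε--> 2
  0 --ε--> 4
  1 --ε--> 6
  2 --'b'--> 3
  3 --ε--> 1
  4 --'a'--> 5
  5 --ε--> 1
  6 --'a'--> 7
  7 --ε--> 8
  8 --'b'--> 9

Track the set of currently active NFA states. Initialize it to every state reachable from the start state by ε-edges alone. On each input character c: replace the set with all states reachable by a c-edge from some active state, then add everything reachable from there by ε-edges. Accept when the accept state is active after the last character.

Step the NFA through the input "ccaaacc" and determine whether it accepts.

initial (ε-close {0}): {0,2,4}
'c' @ 1: {}  — no active states
rest 'caaacc' ignored (set empty)
final: {}; accept 9 not in set

Answer: REJECT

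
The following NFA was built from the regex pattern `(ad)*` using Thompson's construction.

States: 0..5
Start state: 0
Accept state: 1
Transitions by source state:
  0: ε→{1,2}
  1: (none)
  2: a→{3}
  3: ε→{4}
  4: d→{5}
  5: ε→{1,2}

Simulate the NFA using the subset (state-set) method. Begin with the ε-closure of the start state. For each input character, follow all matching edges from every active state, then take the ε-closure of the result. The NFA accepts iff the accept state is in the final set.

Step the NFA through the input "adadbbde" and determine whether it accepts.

Answer: REJECT

Derivation:
initial (ε-close {0}): {0,1,2}
'a' @ 1: {3,4}
'd' @ 2: {1,2,5}  ✓accept
'a' @ 3: {3,4}
'd' @ 4: {1,2,5}  ✓accept
'b' @ 5: {}  — state set empty
rest 'bde' ignored (set empty)
end set {} — state 1 not in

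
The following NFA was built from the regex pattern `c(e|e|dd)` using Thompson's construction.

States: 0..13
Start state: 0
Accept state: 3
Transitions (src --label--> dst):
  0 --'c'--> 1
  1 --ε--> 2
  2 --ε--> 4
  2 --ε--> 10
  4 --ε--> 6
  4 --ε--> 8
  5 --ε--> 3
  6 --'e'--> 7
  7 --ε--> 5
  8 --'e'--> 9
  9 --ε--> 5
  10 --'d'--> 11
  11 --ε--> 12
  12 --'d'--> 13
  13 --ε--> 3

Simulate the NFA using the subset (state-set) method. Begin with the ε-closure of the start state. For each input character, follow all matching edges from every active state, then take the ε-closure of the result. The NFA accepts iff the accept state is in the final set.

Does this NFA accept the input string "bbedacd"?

S₀ = ε-closure({0}) = {0}
'b' @ 1: {}  — state set empty
rest 'bedacd' ignored (set empty)
end set {} — state 3 not in

Answer: REJECT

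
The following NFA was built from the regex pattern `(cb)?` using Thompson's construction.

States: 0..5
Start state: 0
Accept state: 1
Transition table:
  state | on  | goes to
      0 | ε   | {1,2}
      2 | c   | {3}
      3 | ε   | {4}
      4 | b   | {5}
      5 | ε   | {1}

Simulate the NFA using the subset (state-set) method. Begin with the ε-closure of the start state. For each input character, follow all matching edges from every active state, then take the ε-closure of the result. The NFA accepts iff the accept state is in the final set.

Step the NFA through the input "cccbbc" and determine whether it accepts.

start: ε-closure({0}) = {0,1,2}
'c' @ 1: {3,4}
'c' @ 2: {}  — state set empty
rest 'cbbc' ignored (set empty)
after full input: {}  (accept=1 not in)

Answer: REJECT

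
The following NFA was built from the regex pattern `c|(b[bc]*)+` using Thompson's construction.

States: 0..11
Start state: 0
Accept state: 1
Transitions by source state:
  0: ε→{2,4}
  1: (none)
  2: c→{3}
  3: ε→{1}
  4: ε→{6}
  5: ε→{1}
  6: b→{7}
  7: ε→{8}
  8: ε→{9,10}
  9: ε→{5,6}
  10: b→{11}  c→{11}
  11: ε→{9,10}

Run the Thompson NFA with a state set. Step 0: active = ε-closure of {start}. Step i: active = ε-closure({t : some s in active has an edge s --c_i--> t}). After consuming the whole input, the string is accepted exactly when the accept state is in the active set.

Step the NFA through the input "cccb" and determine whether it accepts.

initial (ε-close {0}): {0,2,4,6}
'c' @ 1: {1,3}  ✓accept
'c' @ 2: {}  — dead — no transitions
rest 'cb' ignored (set empty)
end set {} — state 1 not in

Answer: REJECT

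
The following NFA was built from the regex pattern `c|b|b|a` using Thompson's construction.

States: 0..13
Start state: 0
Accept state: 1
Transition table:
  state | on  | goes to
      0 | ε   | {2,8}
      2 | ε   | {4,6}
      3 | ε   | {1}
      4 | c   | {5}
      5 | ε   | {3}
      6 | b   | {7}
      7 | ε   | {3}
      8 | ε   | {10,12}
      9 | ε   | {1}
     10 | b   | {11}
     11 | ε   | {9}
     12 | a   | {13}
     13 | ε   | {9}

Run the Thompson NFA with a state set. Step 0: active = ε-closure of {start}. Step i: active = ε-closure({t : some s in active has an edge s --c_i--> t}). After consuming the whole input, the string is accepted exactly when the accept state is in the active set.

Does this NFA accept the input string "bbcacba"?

start: ε-closure({0}) = {0,2,4,6,8,10,12}
'b' @ 1: {1,3,7,9,11}  [accepting]
'b' @ 2: {}  — dead — no transitions
rest 'cacba' ignored (set empty)
after full input: {}  (accept=1 not in)

Answer: REJECT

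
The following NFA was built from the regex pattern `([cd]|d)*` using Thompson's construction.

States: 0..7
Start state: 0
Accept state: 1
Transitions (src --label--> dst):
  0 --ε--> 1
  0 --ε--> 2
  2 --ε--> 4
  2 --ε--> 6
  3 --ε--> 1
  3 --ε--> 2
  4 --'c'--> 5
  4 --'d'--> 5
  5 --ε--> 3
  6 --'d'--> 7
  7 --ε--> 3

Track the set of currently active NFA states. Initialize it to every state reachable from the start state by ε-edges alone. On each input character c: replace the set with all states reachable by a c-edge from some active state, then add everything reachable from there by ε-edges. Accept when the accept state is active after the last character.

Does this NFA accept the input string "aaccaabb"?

initial (ε-close {0}): {0,1,2,4,6}
'a' @ 1: {}  — no active states
rest 'accaabb' ignored (set empty)
end set {} — state 1 not in

Answer: REJECT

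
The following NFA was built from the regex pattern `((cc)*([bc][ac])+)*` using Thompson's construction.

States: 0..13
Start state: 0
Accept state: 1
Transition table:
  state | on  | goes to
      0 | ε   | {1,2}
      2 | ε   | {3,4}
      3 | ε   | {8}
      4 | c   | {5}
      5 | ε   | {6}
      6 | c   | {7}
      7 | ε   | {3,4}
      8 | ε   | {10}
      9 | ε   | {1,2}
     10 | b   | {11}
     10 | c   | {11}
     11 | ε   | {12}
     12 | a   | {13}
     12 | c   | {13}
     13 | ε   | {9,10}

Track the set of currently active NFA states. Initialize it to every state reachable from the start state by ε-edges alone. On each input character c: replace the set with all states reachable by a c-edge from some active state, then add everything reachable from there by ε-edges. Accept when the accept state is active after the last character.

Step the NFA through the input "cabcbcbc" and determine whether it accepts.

Answer: ACCEPT

Derivation:
initial (ε-close {0}): {0,1,2,3,4,8,10}
'c' @ 1: {5,6,11,12}
'a' @ 2: {1,2,3,4,8,9,10,13}  [accepting]
'b' @ 3: {11,12}
'c' @ 4: {1,2,3,4,8,9,10,13}  [accepting]
'b' @ 5: {11,12}
'c' @ 6: {1,2,3,4,8,9,10,13}  [accepting]
'b' @ 7: {11,12}
'c' @ 8: {1,2,3,4,8,9,10,13}  [accepting]
final: {1,2,3,4,8,9,10,13}; accept 1 in set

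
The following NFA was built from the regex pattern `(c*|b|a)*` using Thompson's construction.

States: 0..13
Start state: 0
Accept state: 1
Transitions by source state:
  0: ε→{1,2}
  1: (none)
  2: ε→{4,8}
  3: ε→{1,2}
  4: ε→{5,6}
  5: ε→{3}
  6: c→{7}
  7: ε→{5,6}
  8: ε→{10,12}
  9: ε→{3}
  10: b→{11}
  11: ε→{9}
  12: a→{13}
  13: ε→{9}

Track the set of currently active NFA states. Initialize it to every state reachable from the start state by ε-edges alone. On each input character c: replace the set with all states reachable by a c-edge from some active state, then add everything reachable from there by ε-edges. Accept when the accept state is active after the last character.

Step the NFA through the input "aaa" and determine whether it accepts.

Answer: ACCEPT

Derivation:
start: ε-closure({0}) = {0,1,2,3,4,5,6,8,10,12}
'a' @ 1: {1,2,3,4,5,6,8,9,10,12,13}  (accept∈set)
'a' @ 2: {1,2,3,4,5,6,8,9,10,12,13}  (accept∈set)
'a' @ 3: {1,2,3,4,5,6,8,9,10,12,13}  (accept∈set)
final: {1,2,3,4,5,6,8,9,10,12,13}; accept 1 in set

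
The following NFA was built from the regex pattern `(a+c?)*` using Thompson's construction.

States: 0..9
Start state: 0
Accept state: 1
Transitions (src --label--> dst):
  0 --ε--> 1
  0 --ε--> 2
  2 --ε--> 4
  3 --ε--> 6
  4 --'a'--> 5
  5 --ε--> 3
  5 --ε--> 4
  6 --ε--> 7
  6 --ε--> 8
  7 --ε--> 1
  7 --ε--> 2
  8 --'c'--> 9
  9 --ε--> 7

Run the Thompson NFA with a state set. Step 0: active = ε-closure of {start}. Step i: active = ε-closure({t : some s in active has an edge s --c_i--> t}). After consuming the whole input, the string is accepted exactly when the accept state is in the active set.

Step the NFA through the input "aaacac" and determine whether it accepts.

start: ε-closure({0}) = {0,1,2,4}
'a' @ 1: {1,2,3,4,5,6,7,8}  ✓accept
'a' @ 2: {1,2,3,4,5,6,7,8}  ✓accept
'a' @ 3: {1,2,3,4,5,6,7,8}  ✓accept
'c' @ 4: {1,2,4,7,9}  ✓accept
'a' @ 5: {1,2,3,4,5,6,7,8}  ✓accept
'c' @ 6: {1,2,4,7,9}  ✓accept
final: {1,2,4,7,9}; accept 1 in set

Answer: ACCEPT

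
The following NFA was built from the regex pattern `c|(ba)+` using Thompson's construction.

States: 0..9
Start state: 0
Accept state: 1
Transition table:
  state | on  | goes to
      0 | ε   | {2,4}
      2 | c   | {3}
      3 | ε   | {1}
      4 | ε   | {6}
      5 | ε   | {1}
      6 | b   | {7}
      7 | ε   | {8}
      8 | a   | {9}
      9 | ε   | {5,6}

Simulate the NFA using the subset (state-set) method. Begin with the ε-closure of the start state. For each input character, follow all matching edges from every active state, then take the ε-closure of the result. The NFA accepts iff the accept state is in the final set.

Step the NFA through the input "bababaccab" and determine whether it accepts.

S₀ = ε-closure({0}) = {0,2,4,6}
'b' @ 1: {7,8}
'a' @ 2: {1,5,6,9}  ✓accept
'b' @ 3: {7,8}
'a' @ 4: {1,5,6,9}  ✓accept
'b' @ 5: {7,8}
'a' @ 6: {1,5,6,9}  ✓accept
'c' @ 7: {}  — state set empty
rest 'cab' ignored (set empty)
end set {} — state 1 not in

Answer: REJECT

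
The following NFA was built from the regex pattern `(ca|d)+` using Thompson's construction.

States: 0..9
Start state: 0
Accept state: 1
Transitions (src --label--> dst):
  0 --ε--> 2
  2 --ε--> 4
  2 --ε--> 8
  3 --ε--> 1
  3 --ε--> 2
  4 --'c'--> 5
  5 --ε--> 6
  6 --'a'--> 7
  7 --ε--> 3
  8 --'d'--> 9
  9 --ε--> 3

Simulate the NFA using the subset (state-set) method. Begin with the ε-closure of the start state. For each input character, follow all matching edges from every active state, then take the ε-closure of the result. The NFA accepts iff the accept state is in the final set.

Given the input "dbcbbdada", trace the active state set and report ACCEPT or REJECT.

Answer: REJECT

Derivation:
initial (ε-close {0}): {0,2,4,8}
'd' @ 1: {1,2,3,4,8,9}  [accepting]
'b' @ 2: {}  — state set empty
rest 'cbbdada' ignored (set empty)
end set {} — state 1 not in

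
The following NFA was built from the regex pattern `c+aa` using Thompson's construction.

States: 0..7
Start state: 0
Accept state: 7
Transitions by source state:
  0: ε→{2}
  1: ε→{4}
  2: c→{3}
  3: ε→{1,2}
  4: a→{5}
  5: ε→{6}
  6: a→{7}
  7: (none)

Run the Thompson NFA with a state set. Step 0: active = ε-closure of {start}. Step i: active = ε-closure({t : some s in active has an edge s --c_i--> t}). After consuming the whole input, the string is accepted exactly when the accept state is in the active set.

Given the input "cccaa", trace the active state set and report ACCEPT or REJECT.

start: ε-closure({0}) = {0,2}
'c' @ 1: {1,2,3,4}
'c' @ 2: {1,2,3,4}
'c' @ 3: {1,2,3,4}
'a' @ 4: {5,6}
'a' @ 5: {7}  ✓accept
final: {7}; accept 7 in set

Answer: ACCEPT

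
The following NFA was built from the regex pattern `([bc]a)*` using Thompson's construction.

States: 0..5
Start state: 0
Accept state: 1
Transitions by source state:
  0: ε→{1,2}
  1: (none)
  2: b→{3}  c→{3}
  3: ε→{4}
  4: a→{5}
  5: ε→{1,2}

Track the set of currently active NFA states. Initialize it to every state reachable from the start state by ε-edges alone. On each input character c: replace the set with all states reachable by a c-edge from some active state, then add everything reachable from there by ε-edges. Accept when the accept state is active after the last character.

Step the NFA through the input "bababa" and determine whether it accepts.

initial (ε-close {0}): {0,1,2}
'b' @ 1: {3,4}
'a' @ 2: {1,2,5}  ✓accept
'b' @ 3: {3,4}
'a' @ 4: {1,2,5}  ✓accept
'b' @ 5: {3,4}
'a' @ 6: {1,2,5}  ✓accept
final: {1,2,5}; accept 1 in set

Answer: ACCEPT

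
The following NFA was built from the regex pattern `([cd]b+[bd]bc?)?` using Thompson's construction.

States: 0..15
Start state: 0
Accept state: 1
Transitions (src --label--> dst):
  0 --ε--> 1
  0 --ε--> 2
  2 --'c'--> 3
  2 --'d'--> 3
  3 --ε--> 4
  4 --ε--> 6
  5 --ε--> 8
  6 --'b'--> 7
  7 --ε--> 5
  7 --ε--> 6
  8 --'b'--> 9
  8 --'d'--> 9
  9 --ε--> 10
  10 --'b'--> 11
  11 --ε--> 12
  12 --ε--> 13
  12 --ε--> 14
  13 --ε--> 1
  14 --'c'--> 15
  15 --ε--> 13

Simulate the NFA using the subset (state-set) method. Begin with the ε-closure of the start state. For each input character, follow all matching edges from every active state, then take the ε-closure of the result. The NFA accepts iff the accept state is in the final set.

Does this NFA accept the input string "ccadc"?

S₀ = ε-closure({0}) = {0,1,2}
'c' @ 1: {3,4,6}
'c' @ 2: {}  — dead — no transitions
rest 'adc' ignored (set empty)
final: {}; accept 1 not in set

Answer: REJECT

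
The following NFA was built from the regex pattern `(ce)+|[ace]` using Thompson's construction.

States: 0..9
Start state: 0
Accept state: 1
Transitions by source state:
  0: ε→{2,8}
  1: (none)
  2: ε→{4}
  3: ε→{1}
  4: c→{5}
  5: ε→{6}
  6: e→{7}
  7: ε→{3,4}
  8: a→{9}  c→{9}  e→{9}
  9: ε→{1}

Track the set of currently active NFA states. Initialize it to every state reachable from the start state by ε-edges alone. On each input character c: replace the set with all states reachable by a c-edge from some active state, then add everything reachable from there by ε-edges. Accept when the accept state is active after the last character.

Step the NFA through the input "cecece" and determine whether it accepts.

initial (ε-close {0}): {0,2,4,8}
'c' @ 1: {1,5,6,9}  ✓accept
'e' @ 2: {1,3,4,7}  ✓accept
'c' @ 3: {5,6}
'e' @ 4: {1,3,4,7}  ✓accept
'c' @ 5: {5,6}
'e' @ 6: {1,3,4,7}  ✓accept
end set {1,3,4,7} — state 1 in

Answer: ACCEPT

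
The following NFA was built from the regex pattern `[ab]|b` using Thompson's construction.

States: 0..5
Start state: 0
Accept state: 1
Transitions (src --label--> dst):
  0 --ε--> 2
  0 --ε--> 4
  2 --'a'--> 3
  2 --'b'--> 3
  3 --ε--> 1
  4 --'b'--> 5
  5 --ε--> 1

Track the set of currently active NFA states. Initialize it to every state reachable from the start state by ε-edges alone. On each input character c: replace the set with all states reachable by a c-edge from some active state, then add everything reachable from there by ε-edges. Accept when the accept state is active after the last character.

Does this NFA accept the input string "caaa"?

S₀ = ε-closure({0}) = {0,2,4}
'c' @ 1: {}  — no active states
rest 'aaa' ignored (set empty)
final: {}; accept 1 not in set

Answer: REJECT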